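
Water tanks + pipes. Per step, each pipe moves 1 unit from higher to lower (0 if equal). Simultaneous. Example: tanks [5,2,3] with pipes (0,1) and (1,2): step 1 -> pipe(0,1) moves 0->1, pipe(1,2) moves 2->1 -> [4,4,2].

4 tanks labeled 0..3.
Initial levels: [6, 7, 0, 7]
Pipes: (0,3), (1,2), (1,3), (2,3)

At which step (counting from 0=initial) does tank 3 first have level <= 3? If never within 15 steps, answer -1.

Answer: -1

Derivation:
Step 1: flows [3->0,1->2,1=3,3->2] -> levels [7 6 2 5]
Step 2: flows [0->3,1->2,1->3,3->2] -> levels [6 4 4 6]
Step 3: flows [0=3,1=2,3->1,3->2] -> levels [6 5 5 4]
Step 4: flows [0->3,1=2,1->3,2->3] -> levels [5 4 4 7]
Step 5: flows [3->0,1=2,3->1,3->2] -> levels [6 5 5 4]
  -> period-2 cycle (repeats step 3); tank 3 never drops to <=3
Tank 3 never reaches <=3 within 15 steps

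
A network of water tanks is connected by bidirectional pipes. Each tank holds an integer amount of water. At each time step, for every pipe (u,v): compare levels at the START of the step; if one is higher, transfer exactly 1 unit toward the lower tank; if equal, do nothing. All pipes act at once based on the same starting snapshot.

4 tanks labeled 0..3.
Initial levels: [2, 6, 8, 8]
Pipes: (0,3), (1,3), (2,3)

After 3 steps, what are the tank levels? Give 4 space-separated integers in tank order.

Answer: 5 7 7 5

Derivation:
Step 1: flows [3->0,3->1,2=3] -> levels [3 7 8 6]
Step 2: flows [3->0,1->3,2->3] -> levels [4 6 7 7]
Step 3: flows [3->0,3->1,2=3] -> levels [5 7 7 5]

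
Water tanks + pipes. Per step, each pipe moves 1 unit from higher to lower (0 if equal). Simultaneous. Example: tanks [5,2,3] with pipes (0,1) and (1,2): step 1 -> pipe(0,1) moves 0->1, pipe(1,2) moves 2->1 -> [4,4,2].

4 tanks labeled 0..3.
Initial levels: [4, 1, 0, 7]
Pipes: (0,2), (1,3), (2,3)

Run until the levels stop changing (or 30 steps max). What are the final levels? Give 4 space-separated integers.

Answer: 2 4 4 2

Derivation:
Step 1: flows [0->2,3->1,3->2] -> levels [3 2 2 5]
Step 2: flows [0->2,3->1,3->2] -> levels [2 3 4 3]
Step 3: flows [2->0,1=3,2->3] -> levels [3 3 2 4]
Step 4: flows [0->2,3->1,3->2] -> levels [2 4 4 2]
Step 5: flows [2->0,1->3,2->3] -> levels [3 3 2 4]
  -> period-2 cycle: step 5 state = step 3 state; never stabilizes
  -> state at step 30: (30-3) mod 2 = 1, same as step 4 -> [2 4 4 2]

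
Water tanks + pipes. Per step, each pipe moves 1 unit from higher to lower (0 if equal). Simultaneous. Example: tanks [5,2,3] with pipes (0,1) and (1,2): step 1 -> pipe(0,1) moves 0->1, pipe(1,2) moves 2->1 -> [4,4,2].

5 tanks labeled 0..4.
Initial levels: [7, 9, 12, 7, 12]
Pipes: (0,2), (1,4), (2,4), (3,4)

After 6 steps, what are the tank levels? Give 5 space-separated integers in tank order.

Answer: 10 9 8 9 11

Derivation:
Step 1: flows [2->0,4->1,2=4,4->3] -> levels [8 10 11 8 10]
Step 2: flows [2->0,1=4,2->4,4->3] -> levels [9 10 9 9 10]
Step 3: flows [0=2,1=4,4->2,4->3] -> levels [9 10 10 10 8]
Step 4: flows [2->0,1->4,2->4,3->4] -> levels [10 9 8 9 11]
Step 5: flows [0->2,4->1,4->2,4->3] -> levels [9 10 10 10 8]
  -> period-2 cycle: step 5 state = step 3 state
  -> state at step 6: (6-3) mod 2 = 1, same as step 4 -> [10 9 8 9 11]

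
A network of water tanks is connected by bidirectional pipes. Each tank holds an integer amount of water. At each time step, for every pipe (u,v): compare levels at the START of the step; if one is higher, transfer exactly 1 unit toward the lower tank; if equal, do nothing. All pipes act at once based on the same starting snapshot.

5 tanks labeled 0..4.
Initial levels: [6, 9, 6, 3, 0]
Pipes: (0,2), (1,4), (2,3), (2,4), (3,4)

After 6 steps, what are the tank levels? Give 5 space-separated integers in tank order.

Answer: 5 5 3 5 6

Derivation:
Step 1: flows [0=2,1->4,2->3,2->4,3->4] -> levels [6 8 4 3 3]
Step 2: flows [0->2,1->4,2->3,2->4,3=4] -> levels [5 7 3 4 5]
Step 3: flows [0->2,1->4,3->2,4->2,4->3] -> levels [4 6 6 4 4]
Step 4: flows [2->0,1->4,2->3,2->4,3=4] -> levels [5 5 3 5 6]
Step 5: flows [0->2,4->1,3->2,4->2,4->3] -> levels [4 6 6 5 3]
Step 6: flows [2->0,1->4,2->3,2->4,3->4] -> levels [5 5 3 5 6]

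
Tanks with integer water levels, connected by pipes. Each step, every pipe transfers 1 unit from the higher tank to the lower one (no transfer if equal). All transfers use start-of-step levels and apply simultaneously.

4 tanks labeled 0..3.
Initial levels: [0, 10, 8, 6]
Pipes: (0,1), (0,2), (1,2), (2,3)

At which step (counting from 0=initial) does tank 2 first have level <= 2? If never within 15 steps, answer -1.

Step 1: flows [1->0,2->0,1->2,2->3] -> levels [2 8 7 7]
Step 2: flows [1->0,2->0,1->2,2=3] -> levels [4 6 7 7]
Step 3: flows [1->0,2->0,2->1,2=3] -> levels [6 6 5 7]
Step 4: flows [0=1,0->2,1->2,3->2] -> levels [5 5 8 6]
Step 5: flows [0=1,2->0,2->1,2->3] -> levels [6 6 5 7]
  -> period-2 cycle (repeats step 3); tank 2 never drops to <=2
Tank 2 never reaches <=2 within 15 steps

Answer: -1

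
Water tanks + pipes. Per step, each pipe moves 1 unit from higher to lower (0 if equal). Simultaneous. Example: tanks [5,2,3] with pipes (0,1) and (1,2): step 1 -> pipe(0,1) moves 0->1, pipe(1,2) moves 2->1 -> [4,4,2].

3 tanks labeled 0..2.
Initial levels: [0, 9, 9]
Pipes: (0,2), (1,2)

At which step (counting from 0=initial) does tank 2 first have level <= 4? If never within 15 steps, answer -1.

Step 1: flows [2->0,1=2] -> levels [1 9 8]
Step 2: flows [2->0,1->2] -> levels [2 8 8]
Step 3: flows [2->0,1=2] -> levels [3 8 7]
Step 4: flows [2->0,1->2] -> levels [4 7 7]
Step 5: flows [2->0,1=2] -> levels [5 7 6]
Step 6: flows [2->0,1->2] -> levels [6 6 6]
Step 7: flows [0=2,1=2] -> levels [6 6 6]
  -> stable; tank 2 stays at 6 > 4
Tank 2 never reaches <=4 within 15 steps

Answer: -1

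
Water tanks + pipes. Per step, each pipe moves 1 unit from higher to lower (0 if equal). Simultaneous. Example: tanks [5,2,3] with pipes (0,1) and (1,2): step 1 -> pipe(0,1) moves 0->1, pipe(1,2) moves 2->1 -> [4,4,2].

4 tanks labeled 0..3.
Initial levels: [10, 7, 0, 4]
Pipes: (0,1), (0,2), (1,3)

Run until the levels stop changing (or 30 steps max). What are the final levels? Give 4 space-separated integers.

Answer: 4 7 5 5

Derivation:
Step 1: flows [0->1,0->2,1->3] -> levels [8 7 1 5]
Step 2: flows [0->1,0->2,1->3] -> levels [6 7 2 6]
Step 3: flows [1->0,0->2,1->3] -> levels [6 5 3 7]
Step 4: flows [0->1,0->2,3->1] -> levels [4 7 4 6]
Step 5: flows [1->0,0=2,1->3] -> levels [5 5 4 7]
Step 6: flows [0=1,0->2,3->1] -> levels [4 6 5 6]
Step 7: flows [1->0,2->0,1=3] -> levels [6 5 4 6]
Step 8: flows [0->1,0->2,3->1] -> levels [4 7 5 5]
Step 9: flows [1->0,2->0,1->3] -> levels [6 5 4 6]
  -> period-2 cycle: step 9 state = step 7 state; never stabilizes
  -> state at step 30: (30-7) mod 2 = 1, same as step 8 -> [4 7 5 5]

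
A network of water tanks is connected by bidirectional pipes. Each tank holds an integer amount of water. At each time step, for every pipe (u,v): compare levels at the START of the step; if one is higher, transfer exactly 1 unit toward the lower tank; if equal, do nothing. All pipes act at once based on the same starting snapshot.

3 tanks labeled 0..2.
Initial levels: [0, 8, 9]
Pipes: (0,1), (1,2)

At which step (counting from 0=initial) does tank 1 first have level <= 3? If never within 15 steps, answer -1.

Answer: -1

Derivation:
Step 1: flows [1->0,2->1] -> levels [1 8 8]
Step 2: flows [1->0,1=2] -> levels [2 7 8]
Step 3: flows [1->0,2->1] -> levels [3 7 7]
Step 4: flows [1->0,1=2] -> levels [4 6 7]
Step 5: flows [1->0,2->1] -> levels [5 6 6]
Step 6: flows [1->0,1=2] -> levels [6 5 6]
Step 7: flows [0->1,2->1] -> levels [5 7 5]
Step 8: flows [1->0,1->2] -> levels [6 5 6]
  -> period-2 cycle (repeats step 6); tank 1 never drops to <=3
Tank 1 never reaches <=3 within 15 steps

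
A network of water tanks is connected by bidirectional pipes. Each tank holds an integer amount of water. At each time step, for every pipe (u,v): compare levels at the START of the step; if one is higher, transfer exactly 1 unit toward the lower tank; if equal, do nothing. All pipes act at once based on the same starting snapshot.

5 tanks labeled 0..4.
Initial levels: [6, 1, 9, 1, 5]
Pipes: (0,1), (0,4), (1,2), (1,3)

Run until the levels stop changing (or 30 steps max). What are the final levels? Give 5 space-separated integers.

Answer: 3 6 4 4 5

Derivation:
Step 1: flows [0->1,0->4,2->1,1=3] -> levels [4 3 8 1 6]
Step 2: flows [0->1,4->0,2->1,1->3] -> levels [4 4 7 2 5]
Step 3: flows [0=1,4->0,2->1,1->3] -> levels [5 4 6 3 4]
Step 4: flows [0->1,0->4,2->1,1->3] -> levels [3 5 5 4 5]
Step 5: flows [1->0,4->0,1=2,1->3] -> levels [5 3 5 5 4]
Step 6: flows [0->1,0->4,2->1,3->1] -> levels [3 6 4 4 5]
Step 7: flows [1->0,4->0,1->2,1->3] -> levels [5 3 5 5 4]
  -> period-2 cycle: step 7 state = step 5 state; never stabilizes
  -> state at step 30: (30-5) mod 2 = 1, same as step 6 -> [3 6 4 4 5]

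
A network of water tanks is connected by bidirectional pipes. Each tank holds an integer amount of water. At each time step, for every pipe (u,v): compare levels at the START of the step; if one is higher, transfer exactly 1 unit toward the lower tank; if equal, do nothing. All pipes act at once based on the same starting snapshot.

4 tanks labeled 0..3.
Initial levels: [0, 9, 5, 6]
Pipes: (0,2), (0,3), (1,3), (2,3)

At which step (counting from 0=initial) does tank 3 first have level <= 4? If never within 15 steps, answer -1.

Step 1: flows [2->0,3->0,1->3,3->2] -> levels [2 8 5 5]
Step 2: flows [2->0,3->0,1->3,2=3] -> levels [4 7 4 5]
Step 3: flows [0=2,3->0,1->3,3->2] -> levels [5 6 5 4]
Tank 3 first reaches <=4 at step 3

Answer: 3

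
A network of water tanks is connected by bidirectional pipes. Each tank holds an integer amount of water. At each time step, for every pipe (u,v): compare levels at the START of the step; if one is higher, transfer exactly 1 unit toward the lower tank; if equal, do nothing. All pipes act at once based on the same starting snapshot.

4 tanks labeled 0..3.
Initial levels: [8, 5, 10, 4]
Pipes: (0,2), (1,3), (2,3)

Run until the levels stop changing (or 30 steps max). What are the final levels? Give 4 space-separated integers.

Answer: 7 6 6 8

Derivation:
Step 1: flows [2->0,1->3,2->3] -> levels [9 4 8 6]
Step 2: flows [0->2,3->1,2->3] -> levels [8 5 8 6]
Step 3: flows [0=2,3->1,2->3] -> levels [8 6 7 6]
Step 4: flows [0->2,1=3,2->3] -> levels [7 6 7 7]
Step 5: flows [0=2,3->1,2=3] -> levels [7 7 7 6]
Step 6: flows [0=2,1->3,2->3] -> levels [7 6 6 8]
Step 7: flows [0->2,3->1,3->2] -> levels [6 7 8 6]
Step 8: flows [2->0,1->3,2->3] -> levels [7 6 6 8]
  -> period-2 cycle: step 8 state = step 6 state; never stabilizes
  -> state at step 30: (30-6) mod 2 = 0, same as step 6 -> [7 6 6 8]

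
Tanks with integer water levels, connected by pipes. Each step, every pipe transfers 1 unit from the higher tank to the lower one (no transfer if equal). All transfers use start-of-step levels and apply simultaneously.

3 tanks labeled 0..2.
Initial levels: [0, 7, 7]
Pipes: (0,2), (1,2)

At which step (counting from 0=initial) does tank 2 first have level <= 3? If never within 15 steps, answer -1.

Answer: -1

Derivation:
Step 1: flows [2->0,1=2] -> levels [1 7 6]
Step 2: flows [2->0,1->2] -> levels [2 6 6]
Step 3: flows [2->0,1=2] -> levels [3 6 5]
Step 4: flows [2->0,1->2] -> levels [4 5 5]
Step 5: flows [2->0,1=2] -> levels [5 5 4]
Step 6: flows [0->2,1->2] -> levels [4 4 6]
Step 7: flows [2->0,2->1] -> levels [5 5 4]
  -> period-2 cycle (repeats step 5); tank 2 never drops to <=3
Tank 2 never reaches <=3 within 15 steps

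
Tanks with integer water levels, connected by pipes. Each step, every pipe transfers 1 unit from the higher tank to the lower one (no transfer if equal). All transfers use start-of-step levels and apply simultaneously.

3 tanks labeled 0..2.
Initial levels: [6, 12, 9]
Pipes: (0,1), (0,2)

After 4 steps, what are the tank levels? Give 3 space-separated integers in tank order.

Step 1: flows [1->0,2->0] -> levels [8 11 8]
Step 2: flows [1->0,0=2] -> levels [9 10 8]
Step 3: flows [1->0,0->2] -> levels [9 9 9]
Step 4: flows [0=1,0=2] -> levels [9 9 9]

Answer: 9 9 9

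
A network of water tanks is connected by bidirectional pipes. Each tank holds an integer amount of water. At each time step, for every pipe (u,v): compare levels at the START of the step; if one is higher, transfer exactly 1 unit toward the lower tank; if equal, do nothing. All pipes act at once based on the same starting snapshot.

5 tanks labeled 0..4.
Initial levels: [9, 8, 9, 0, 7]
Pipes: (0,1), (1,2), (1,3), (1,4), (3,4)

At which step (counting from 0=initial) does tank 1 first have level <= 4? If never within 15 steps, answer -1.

Step 1: flows [0->1,2->1,1->3,1->4,4->3] -> levels [8 8 8 2 7]
Step 2: flows [0=1,1=2,1->3,1->4,4->3] -> levels [8 6 8 4 7]
Step 3: flows [0->1,2->1,1->3,4->1,4->3] -> levels [7 8 7 6 5]
Step 4: flows [1->0,1->2,1->3,1->4,3->4] -> levels [8 4 8 6 7]
Tank 1 first reaches <=4 at step 4

Answer: 4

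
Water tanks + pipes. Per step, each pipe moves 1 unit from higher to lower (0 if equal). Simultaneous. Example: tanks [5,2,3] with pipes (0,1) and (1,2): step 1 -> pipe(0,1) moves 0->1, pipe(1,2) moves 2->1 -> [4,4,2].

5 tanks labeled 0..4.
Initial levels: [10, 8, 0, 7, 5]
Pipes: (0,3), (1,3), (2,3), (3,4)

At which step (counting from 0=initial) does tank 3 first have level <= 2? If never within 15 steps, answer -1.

Answer: -1

Derivation:
Step 1: flows [0->3,1->3,3->2,3->4] -> levels [9 7 1 7 6]
Step 2: flows [0->3,1=3,3->2,3->4] -> levels [8 7 2 6 7]
Step 3: flows [0->3,1->3,3->2,4->3] -> levels [7 6 3 8 6]
Step 4: flows [3->0,3->1,3->2,3->4] -> levels [8 7 4 4 7]
Step 5: flows [0->3,1->3,2=3,4->3] -> levels [7 6 4 7 6]
Step 6: flows [0=3,3->1,3->2,3->4] -> levels [7 7 5 4 7]
Step 7: flows [0->3,1->3,2->3,4->3] -> levels [6 6 4 8 6]
Step 8: flows [3->0,3->1,3->2,3->4] -> levels [7 7 5 4 7]
  -> period-2 cycle (repeats step 6); tank 3 never drops to <=2
Tank 3 never reaches <=2 within 15 steps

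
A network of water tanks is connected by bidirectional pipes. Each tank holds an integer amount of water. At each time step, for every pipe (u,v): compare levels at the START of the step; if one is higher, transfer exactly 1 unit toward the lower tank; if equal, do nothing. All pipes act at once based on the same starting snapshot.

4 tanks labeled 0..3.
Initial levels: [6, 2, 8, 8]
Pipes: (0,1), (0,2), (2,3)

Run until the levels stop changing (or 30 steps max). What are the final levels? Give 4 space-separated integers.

Step 1: flows [0->1,2->0,2=3] -> levels [6 3 7 8]
Step 2: flows [0->1,2->0,3->2] -> levels [6 4 7 7]
Step 3: flows [0->1,2->0,2=3] -> levels [6 5 6 7]
Step 4: flows [0->1,0=2,3->2] -> levels [5 6 7 6]
Step 5: flows [1->0,2->0,2->3] -> levels [7 5 5 7]
Step 6: flows [0->1,0->2,3->2] -> levels [5 6 7 6]
  -> period-2 cycle: step 6 state = step 4 state; never stabilizes
  -> state at step 30: (30-4) mod 2 = 0, same as step 4 -> [5 6 7 6]

Answer: 5 6 7 6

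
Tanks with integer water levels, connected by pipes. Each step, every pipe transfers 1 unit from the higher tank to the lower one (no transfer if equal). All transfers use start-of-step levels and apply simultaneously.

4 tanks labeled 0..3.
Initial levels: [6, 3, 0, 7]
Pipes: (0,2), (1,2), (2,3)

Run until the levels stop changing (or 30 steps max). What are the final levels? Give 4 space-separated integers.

Answer: 4 4 4 4

Derivation:
Step 1: flows [0->2,1->2,3->2] -> levels [5 2 3 6]
Step 2: flows [0->2,2->1,3->2] -> levels [4 3 4 5]
Step 3: flows [0=2,2->1,3->2] -> levels [4 4 4 4]
Step 4: flows [0=2,1=2,2=3] -> levels [4 4 4 4]
  -> stable (no change)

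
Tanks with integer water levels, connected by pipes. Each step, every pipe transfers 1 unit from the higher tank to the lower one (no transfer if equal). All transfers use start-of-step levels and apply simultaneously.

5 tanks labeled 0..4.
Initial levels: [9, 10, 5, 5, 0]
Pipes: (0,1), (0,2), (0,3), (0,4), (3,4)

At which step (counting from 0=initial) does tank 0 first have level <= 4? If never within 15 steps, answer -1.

Step 1: flows [1->0,0->2,0->3,0->4,3->4] -> levels [7 9 6 5 2]
Step 2: flows [1->0,0->2,0->3,0->4,3->4] -> levels [5 8 7 5 4]
Step 3: flows [1->0,2->0,0=3,0->4,3->4] -> levels [6 7 6 4 6]
Step 4: flows [1->0,0=2,0->3,0=4,4->3] -> levels [6 6 6 6 5]
Step 5: flows [0=1,0=2,0=3,0->4,3->4] -> levels [5 6 6 5 7]
Step 6: flows [1->0,2->0,0=3,4->0,4->3] -> levels [8 5 5 6 5]
Step 7: flows [0->1,0->2,0->3,0->4,3->4] -> levels [4 6 6 6 7]
Tank 0 first reaches <=4 at step 7

Answer: 7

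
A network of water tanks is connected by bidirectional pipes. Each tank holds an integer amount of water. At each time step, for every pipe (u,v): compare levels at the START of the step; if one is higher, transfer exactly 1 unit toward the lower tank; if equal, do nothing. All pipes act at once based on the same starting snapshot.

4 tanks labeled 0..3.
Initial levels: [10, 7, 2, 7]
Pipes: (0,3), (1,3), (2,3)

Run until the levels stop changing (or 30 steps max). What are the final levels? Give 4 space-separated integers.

Step 1: flows [0->3,1=3,3->2] -> levels [9 7 3 7]
Step 2: flows [0->3,1=3,3->2] -> levels [8 7 4 7]
Step 3: flows [0->3,1=3,3->2] -> levels [7 7 5 7]
Step 4: flows [0=3,1=3,3->2] -> levels [7 7 6 6]
Step 5: flows [0->3,1->3,2=3] -> levels [6 6 6 8]
Step 6: flows [3->0,3->1,3->2] -> levels [7 7 7 5]
Step 7: flows [0->3,1->3,2->3] -> levels [6 6 6 8]
  -> period-2 cycle: step 7 state = step 5 state; never stabilizes
  -> state at step 30: (30-5) mod 2 = 1, same as step 6 -> [7 7 7 5]

Answer: 7 7 7 5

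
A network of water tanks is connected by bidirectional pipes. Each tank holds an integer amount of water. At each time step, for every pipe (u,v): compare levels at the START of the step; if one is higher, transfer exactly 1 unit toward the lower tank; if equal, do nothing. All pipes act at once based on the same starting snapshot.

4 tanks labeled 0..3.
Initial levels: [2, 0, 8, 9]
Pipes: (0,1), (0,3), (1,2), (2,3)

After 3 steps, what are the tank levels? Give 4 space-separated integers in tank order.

Step 1: flows [0->1,3->0,2->1,3->2] -> levels [2 2 8 7]
Step 2: flows [0=1,3->0,2->1,2->3] -> levels [3 3 6 7]
Step 3: flows [0=1,3->0,2->1,3->2] -> levels [4 4 6 5]

Answer: 4 4 6 5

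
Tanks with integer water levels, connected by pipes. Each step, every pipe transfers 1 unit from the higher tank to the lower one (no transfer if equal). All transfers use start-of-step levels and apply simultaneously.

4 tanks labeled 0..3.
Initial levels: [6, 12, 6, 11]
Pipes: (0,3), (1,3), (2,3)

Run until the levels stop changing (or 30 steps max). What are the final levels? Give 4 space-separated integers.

Step 1: flows [3->0,1->3,3->2] -> levels [7 11 7 10]
Step 2: flows [3->0,1->3,3->2] -> levels [8 10 8 9]
Step 3: flows [3->0,1->3,3->2] -> levels [9 9 9 8]
Step 4: flows [0->3,1->3,2->3] -> levels [8 8 8 11]
Step 5: flows [3->0,3->1,3->2] -> levels [9 9 9 8]
  -> period-2 cycle: step 5 state = step 3 state; never stabilizes
  -> state at step 30: (30-3) mod 2 = 1, same as step 4 -> [8 8 8 11]

Answer: 8 8 8 11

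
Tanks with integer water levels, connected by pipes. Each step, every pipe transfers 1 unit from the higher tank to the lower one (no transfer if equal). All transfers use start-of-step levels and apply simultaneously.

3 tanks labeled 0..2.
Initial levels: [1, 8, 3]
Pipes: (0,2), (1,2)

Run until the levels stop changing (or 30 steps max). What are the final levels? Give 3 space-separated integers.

Answer: 4 4 4

Derivation:
Step 1: flows [2->0,1->2] -> levels [2 7 3]
Step 2: flows [2->0,1->2] -> levels [3 6 3]
Step 3: flows [0=2,1->2] -> levels [3 5 4]
Step 4: flows [2->0,1->2] -> levels [4 4 4]
Step 5: flows [0=2,1=2] -> levels [4 4 4]
  -> stable (no change)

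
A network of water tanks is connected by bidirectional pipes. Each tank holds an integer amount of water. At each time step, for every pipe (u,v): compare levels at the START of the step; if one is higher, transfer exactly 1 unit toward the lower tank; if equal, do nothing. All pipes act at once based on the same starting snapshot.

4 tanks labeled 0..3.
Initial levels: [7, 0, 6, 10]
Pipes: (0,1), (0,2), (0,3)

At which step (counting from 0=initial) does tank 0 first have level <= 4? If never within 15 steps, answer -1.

Answer: 5

Derivation:
Step 1: flows [0->1,0->2,3->0] -> levels [6 1 7 9]
Step 2: flows [0->1,2->0,3->0] -> levels [7 2 6 8]
Step 3: flows [0->1,0->2,3->0] -> levels [6 3 7 7]
Step 4: flows [0->1,2->0,3->0] -> levels [7 4 6 6]
Step 5: flows [0->1,0->2,0->3] -> levels [4 5 7 7]
Tank 0 first reaches <=4 at step 5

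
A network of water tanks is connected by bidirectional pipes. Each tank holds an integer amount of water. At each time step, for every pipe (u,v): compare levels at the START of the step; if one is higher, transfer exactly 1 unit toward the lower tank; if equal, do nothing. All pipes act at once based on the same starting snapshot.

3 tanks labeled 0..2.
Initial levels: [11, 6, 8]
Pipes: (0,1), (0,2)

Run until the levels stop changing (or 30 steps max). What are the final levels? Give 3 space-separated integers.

Answer: 7 9 9

Derivation:
Step 1: flows [0->1,0->2] -> levels [9 7 9]
Step 2: flows [0->1,0=2] -> levels [8 8 9]
Step 3: flows [0=1,2->0] -> levels [9 8 8]
Step 4: flows [0->1,0->2] -> levels [7 9 9]
Step 5: flows [1->0,2->0] -> levels [9 8 8]
  -> period-2 cycle: step 5 state = step 3 state; never stabilizes
  -> state at step 30: (30-3) mod 2 = 1, same as step 4 -> [7 9 9]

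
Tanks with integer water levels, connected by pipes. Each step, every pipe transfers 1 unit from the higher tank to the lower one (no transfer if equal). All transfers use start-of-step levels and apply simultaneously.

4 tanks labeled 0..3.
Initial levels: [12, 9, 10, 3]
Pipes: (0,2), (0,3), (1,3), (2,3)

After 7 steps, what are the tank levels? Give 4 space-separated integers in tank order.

Answer: 9 9 9 7

Derivation:
Step 1: flows [0->2,0->3,1->3,2->3] -> levels [10 8 10 6]
Step 2: flows [0=2,0->3,1->3,2->3] -> levels [9 7 9 9]
Step 3: flows [0=2,0=3,3->1,2=3] -> levels [9 8 9 8]
Step 4: flows [0=2,0->3,1=3,2->3] -> levels [8 8 8 10]
Step 5: flows [0=2,3->0,3->1,3->2] -> levels [9 9 9 7]
Step 6: flows [0=2,0->3,1->3,2->3] -> levels [8 8 8 10]
  -> period-2 cycle: step 6 state = step 4 state
  -> state at step 7: (7-4) mod 2 = 1, same as step 5 -> [9 9 9 7]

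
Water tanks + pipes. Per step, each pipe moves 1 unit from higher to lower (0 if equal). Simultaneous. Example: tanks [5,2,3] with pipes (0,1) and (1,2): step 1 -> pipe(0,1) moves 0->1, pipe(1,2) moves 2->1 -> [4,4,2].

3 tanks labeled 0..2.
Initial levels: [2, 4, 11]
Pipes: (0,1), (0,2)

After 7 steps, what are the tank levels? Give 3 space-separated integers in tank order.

Step 1: flows [1->0,2->0] -> levels [4 3 10]
Step 2: flows [0->1,2->0] -> levels [4 4 9]
Step 3: flows [0=1,2->0] -> levels [5 4 8]
Step 4: flows [0->1,2->0] -> levels [5 5 7]
Step 5: flows [0=1,2->0] -> levels [6 5 6]
Step 6: flows [0->1,0=2] -> levels [5 6 6]
Step 7: flows [1->0,2->0] -> levels [7 5 5]

Answer: 7 5 5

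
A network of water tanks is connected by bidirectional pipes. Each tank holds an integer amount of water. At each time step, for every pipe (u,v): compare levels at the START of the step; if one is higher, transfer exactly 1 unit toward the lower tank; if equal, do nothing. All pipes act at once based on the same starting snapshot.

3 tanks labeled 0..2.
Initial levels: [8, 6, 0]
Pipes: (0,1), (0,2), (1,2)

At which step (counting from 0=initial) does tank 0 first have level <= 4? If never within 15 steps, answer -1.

Step 1: flows [0->1,0->2,1->2] -> levels [6 6 2]
Step 2: flows [0=1,0->2,1->2] -> levels [5 5 4]
Step 3: flows [0=1,0->2,1->2] -> levels [4 4 6]
Tank 0 first reaches <=4 at step 3

Answer: 3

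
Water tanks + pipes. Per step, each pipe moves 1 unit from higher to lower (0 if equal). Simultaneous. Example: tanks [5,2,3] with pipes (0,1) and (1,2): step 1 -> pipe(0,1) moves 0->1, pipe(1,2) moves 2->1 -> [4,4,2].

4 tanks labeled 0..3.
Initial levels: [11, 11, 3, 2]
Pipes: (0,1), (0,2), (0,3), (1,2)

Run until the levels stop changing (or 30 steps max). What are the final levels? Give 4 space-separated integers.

Answer: 9 6 6 6

Derivation:
Step 1: flows [0=1,0->2,0->3,1->2] -> levels [9 10 5 3]
Step 2: flows [1->0,0->2,0->3,1->2] -> levels [8 8 7 4]
Step 3: flows [0=1,0->2,0->3,1->2] -> levels [6 7 9 5]
Step 4: flows [1->0,2->0,0->3,2->1] -> levels [7 7 7 6]
Step 5: flows [0=1,0=2,0->3,1=2] -> levels [6 7 7 7]
Step 6: flows [1->0,2->0,3->0,1=2] -> levels [9 6 6 6]
Step 7: flows [0->1,0->2,0->3,1=2] -> levels [6 7 7 7]
  -> period-2 cycle: step 7 state = step 5 state; never stabilizes
  -> state at step 30: (30-5) mod 2 = 1, same as step 6 -> [9 6 6 6]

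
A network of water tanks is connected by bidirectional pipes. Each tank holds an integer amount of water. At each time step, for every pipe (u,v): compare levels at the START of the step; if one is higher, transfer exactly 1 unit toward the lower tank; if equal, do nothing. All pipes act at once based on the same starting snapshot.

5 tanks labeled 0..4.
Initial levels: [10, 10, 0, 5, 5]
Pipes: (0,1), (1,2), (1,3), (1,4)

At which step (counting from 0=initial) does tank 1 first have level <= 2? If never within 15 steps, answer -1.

Step 1: flows [0=1,1->2,1->3,1->4] -> levels [10 7 1 6 6]
Step 2: flows [0->1,1->2,1->3,1->4] -> levels [9 5 2 7 7]
Step 3: flows [0->1,1->2,3->1,4->1] -> levels [8 7 3 6 6]
Step 4: flows [0->1,1->2,1->3,1->4] -> levels [7 5 4 7 7]
Step 5: flows [0->1,1->2,3->1,4->1] -> levels [6 7 5 6 6]
Step 6: flows [1->0,1->2,1->3,1->4] -> levels [7 3 6 7 7]
Step 7: flows [0->1,2->1,3->1,4->1] -> levels [6 7 5 6 6]
  -> period-2 cycle (repeats step 5); tank 1 never drops to <=2
Tank 1 never reaches <=2 within 15 steps

Answer: -1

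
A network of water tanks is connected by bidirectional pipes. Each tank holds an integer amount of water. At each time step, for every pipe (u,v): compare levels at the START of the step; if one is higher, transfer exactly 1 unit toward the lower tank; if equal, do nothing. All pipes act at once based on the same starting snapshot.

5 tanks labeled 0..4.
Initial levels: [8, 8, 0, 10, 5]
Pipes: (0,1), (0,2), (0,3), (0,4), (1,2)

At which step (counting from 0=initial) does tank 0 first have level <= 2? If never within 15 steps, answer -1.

Answer: -1

Derivation:
Step 1: flows [0=1,0->2,3->0,0->4,1->2] -> levels [7 7 2 9 6]
Step 2: flows [0=1,0->2,3->0,0->4,1->2] -> levels [6 6 4 8 7]
Step 3: flows [0=1,0->2,3->0,4->0,1->2] -> levels [7 5 6 7 6]
Step 4: flows [0->1,0->2,0=3,0->4,2->1] -> levels [4 7 6 7 7]
Step 5: flows [1->0,2->0,3->0,4->0,1->2] -> levels [8 5 6 6 6]
Step 6: flows [0->1,0->2,0->3,0->4,2->1] -> levels [4 7 6 7 7]
  -> period-2 cycle (repeats step 4); tank 0 never drops to <=2
Tank 0 never reaches <=2 within 15 steps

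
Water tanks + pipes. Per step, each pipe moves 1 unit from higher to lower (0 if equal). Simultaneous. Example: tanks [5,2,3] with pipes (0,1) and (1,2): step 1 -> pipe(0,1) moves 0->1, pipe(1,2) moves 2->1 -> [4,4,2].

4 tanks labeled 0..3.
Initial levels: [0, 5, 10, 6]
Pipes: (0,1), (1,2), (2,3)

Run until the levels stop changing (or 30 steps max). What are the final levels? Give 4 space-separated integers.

Step 1: flows [1->0,2->1,2->3] -> levels [1 5 8 7]
Step 2: flows [1->0,2->1,2->3] -> levels [2 5 6 8]
Step 3: flows [1->0,2->1,3->2] -> levels [3 5 6 7]
Step 4: flows [1->0,2->1,3->2] -> levels [4 5 6 6]
Step 5: flows [1->0,2->1,2=3] -> levels [5 5 5 6]
Step 6: flows [0=1,1=2,3->2] -> levels [5 5 6 5]
Step 7: flows [0=1,2->1,2->3] -> levels [5 6 4 6]
Step 8: flows [1->0,1->2,3->2] -> levels [6 4 6 5]
Step 9: flows [0->1,2->1,2->3] -> levels [5 6 4 6]
  -> period-2 cycle: step 9 state = step 7 state; never stabilizes
  -> state at step 30: (30-7) mod 2 = 1, same as step 8 -> [6 4 6 5]

Answer: 6 4 6 5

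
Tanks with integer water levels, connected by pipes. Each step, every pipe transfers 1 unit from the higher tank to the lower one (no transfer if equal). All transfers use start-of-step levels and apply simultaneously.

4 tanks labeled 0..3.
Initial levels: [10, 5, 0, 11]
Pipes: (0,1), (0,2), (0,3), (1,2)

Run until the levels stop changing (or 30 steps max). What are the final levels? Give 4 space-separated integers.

Answer: 5 7 7 7

Derivation:
Step 1: flows [0->1,0->2,3->0,1->2] -> levels [9 5 2 10]
Step 2: flows [0->1,0->2,3->0,1->2] -> levels [8 5 4 9]
Step 3: flows [0->1,0->2,3->0,1->2] -> levels [7 5 6 8]
Step 4: flows [0->1,0->2,3->0,2->1] -> levels [6 7 6 7]
Step 5: flows [1->0,0=2,3->0,1->2] -> levels [8 5 7 6]
Step 6: flows [0->1,0->2,0->3,2->1] -> levels [5 7 7 7]
Step 7: flows [1->0,2->0,3->0,1=2] -> levels [8 6 6 6]
Step 8: flows [0->1,0->2,0->3,1=2] -> levels [5 7 7 7]
  -> period-2 cycle: step 8 state = step 6 state; never stabilizes
  -> state at step 30: (30-6) mod 2 = 0, same as step 6 -> [5 7 7 7]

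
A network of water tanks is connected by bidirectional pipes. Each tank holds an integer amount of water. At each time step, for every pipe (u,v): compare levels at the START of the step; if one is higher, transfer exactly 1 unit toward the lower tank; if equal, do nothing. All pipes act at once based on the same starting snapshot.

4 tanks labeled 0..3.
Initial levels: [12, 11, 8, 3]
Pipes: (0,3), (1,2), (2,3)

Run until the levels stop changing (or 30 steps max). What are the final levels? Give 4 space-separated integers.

Step 1: flows [0->3,1->2,2->3] -> levels [11 10 8 5]
Step 2: flows [0->3,1->2,2->3] -> levels [10 9 8 7]
Step 3: flows [0->3,1->2,2->3] -> levels [9 8 8 9]
Step 4: flows [0=3,1=2,3->2] -> levels [9 8 9 8]
Step 5: flows [0->3,2->1,2->3] -> levels [8 9 7 10]
Step 6: flows [3->0,1->2,3->2] -> levels [9 8 9 8]
  -> period-2 cycle: step 6 state = step 4 state; never stabilizes
  -> state at step 30: (30-4) mod 2 = 0, same as step 4 -> [9 8 9 8]

Answer: 9 8 9 8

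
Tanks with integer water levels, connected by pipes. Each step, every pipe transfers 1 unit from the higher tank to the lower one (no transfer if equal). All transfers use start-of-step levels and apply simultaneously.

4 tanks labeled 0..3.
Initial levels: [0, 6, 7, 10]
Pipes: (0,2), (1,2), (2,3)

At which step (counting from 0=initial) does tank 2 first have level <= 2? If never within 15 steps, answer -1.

Step 1: flows [2->0,2->1,3->2] -> levels [1 7 6 9]
Step 2: flows [2->0,1->2,3->2] -> levels [2 6 7 8]
Step 3: flows [2->0,2->1,3->2] -> levels [3 7 6 7]
Step 4: flows [2->0,1->2,3->2] -> levels [4 6 7 6]
Step 5: flows [2->0,2->1,2->3] -> levels [5 7 4 7]
Step 6: flows [0->2,1->2,3->2] -> levels [4 6 7 6]
  -> period-2 cycle (repeats step 4); tank 2 never drops to <=2
Tank 2 never reaches <=2 within 15 steps

Answer: -1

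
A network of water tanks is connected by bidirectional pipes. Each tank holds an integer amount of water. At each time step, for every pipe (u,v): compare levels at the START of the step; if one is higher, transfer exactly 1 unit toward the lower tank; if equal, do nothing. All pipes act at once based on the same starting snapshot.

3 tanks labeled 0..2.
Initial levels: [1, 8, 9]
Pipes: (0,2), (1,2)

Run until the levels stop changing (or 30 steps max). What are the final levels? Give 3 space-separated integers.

Step 1: flows [2->0,2->1] -> levels [2 9 7]
Step 2: flows [2->0,1->2] -> levels [3 8 7]
Step 3: flows [2->0,1->2] -> levels [4 7 7]
Step 4: flows [2->0,1=2] -> levels [5 7 6]
Step 5: flows [2->0,1->2] -> levels [6 6 6]
Step 6: flows [0=2,1=2] -> levels [6 6 6]
  -> stable (no change)

Answer: 6 6 6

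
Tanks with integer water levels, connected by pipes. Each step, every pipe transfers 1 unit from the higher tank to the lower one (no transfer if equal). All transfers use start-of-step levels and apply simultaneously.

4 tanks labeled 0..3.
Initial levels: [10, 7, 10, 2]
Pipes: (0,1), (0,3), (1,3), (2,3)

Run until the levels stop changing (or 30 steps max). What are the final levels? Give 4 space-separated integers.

Answer: 6 7 7 9

Derivation:
Step 1: flows [0->1,0->3,1->3,2->3] -> levels [8 7 9 5]
Step 2: flows [0->1,0->3,1->3,2->3] -> levels [6 7 8 8]
Step 3: flows [1->0,3->0,3->1,2=3] -> levels [8 7 8 6]
Step 4: flows [0->1,0->3,1->3,2->3] -> levels [6 7 7 9]
Step 5: flows [1->0,3->0,3->1,3->2] -> levels [8 7 8 6]
  -> period-2 cycle: step 5 state = step 3 state; never stabilizes
  -> state at step 30: (30-3) mod 2 = 1, same as step 4 -> [6 7 7 9]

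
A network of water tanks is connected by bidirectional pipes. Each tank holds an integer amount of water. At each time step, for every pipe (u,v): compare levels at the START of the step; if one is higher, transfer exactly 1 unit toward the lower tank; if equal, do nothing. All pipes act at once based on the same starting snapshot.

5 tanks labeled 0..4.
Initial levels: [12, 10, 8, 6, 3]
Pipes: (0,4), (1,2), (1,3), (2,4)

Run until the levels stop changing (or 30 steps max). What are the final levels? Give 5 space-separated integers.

Answer: 9 6 9 8 7

Derivation:
Step 1: flows [0->4,1->2,1->3,2->4] -> levels [11 8 8 7 5]
Step 2: flows [0->4,1=2,1->3,2->4] -> levels [10 7 7 8 7]
Step 3: flows [0->4,1=2,3->1,2=4] -> levels [9 8 7 7 8]
Step 4: flows [0->4,1->2,1->3,4->2] -> levels [8 6 9 8 8]
Step 5: flows [0=4,2->1,3->1,2->4] -> levels [8 8 7 7 9]
Step 6: flows [4->0,1->2,1->3,4->2] -> levels [9 6 9 8 7]
Step 7: flows [0->4,2->1,3->1,2->4] -> levels [8 8 7 7 9]
  -> period-2 cycle: step 7 state = step 5 state; never stabilizes
  -> state at step 30: (30-5) mod 2 = 1, same as step 6 -> [9 6 9 8 7]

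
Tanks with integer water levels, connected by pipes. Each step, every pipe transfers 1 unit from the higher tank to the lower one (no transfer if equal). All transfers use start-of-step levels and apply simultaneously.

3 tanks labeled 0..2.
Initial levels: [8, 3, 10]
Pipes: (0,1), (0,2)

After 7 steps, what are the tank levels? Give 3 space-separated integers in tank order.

Step 1: flows [0->1,2->0] -> levels [8 4 9]
Step 2: flows [0->1,2->0] -> levels [8 5 8]
Step 3: flows [0->1,0=2] -> levels [7 6 8]
Step 4: flows [0->1,2->0] -> levels [7 7 7]
Step 5: flows [0=1,0=2] -> levels [7 7 7]
  -> stable; steps 6..7 unchanged -> [7 7 7]

Answer: 7 7 7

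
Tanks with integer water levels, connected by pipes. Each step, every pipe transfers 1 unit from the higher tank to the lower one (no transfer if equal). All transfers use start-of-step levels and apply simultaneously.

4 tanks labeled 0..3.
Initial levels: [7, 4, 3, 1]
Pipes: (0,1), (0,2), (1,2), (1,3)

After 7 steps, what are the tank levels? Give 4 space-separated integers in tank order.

Step 1: flows [0->1,0->2,1->2,1->3] -> levels [5 3 5 2]
Step 2: flows [0->1,0=2,2->1,1->3] -> levels [4 4 4 3]
Step 3: flows [0=1,0=2,1=2,1->3] -> levels [4 3 4 4]
Step 4: flows [0->1,0=2,2->1,3->1] -> levels [3 6 3 3]
Step 5: flows [1->0,0=2,1->2,1->3] -> levels [4 3 4 4]
  -> period-2 cycle: step 5 state = step 3 state
  -> state at step 7: (7-3) mod 2 = 0, same as step 3 -> [4 3 4 4]

Answer: 4 3 4 4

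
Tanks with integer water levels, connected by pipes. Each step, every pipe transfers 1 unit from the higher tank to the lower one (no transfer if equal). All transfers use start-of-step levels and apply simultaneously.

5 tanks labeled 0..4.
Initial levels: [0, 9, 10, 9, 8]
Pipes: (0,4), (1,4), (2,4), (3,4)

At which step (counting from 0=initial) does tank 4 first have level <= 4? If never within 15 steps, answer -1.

Step 1: flows [4->0,1->4,2->4,3->4] -> levels [1 8 9 8 10]
Step 2: flows [4->0,4->1,4->2,4->3] -> levels [2 9 10 9 6]
Step 3: flows [4->0,1->4,2->4,3->4] -> levels [3 8 9 8 8]
Step 4: flows [4->0,1=4,2->4,3=4] -> levels [4 8 8 8 8]
Step 5: flows [4->0,1=4,2=4,3=4] -> levels [5 8 8 8 7]
Step 6: flows [4->0,1->4,2->4,3->4] -> levels [6 7 7 7 9]
Step 7: flows [4->0,4->1,4->2,4->3] -> levels [7 8 8 8 5]
Step 8: flows [0->4,1->4,2->4,3->4] -> levels [6 7 7 7 9]
  -> period-2 cycle (repeats step 6); tank 4 never drops to <=4
Tank 4 never reaches <=4 within 15 steps

Answer: -1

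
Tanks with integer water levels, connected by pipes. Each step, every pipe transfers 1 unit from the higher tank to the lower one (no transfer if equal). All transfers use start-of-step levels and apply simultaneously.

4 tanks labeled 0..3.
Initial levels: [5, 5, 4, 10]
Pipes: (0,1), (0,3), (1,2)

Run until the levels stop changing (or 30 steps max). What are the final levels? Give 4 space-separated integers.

Step 1: flows [0=1,3->0,1->2] -> levels [6 4 5 9]
Step 2: flows [0->1,3->0,2->1] -> levels [6 6 4 8]
Step 3: flows [0=1,3->0,1->2] -> levels [7 5 5 7]
Step 4: flows [0->1,0=3,1=2] -> levels [6 6 5 7]
Step 5: flows [0=1,3->0,1->2] -> levels [7 5 6 6]
Step 6: flows [0->1,0->3,2->1] -> levels [5 7 5 7]
Step 7: flows [1->0,3->0,1->2] -> levels [7 5 6 6]
  -> period-2 cycle: step 7 state = step 5 state; never stabilizes
  -> state at step 30: (30-5) mod 2 = 1, same as step 6 -> [5 7 5 7]

Answer: 5 7 5 7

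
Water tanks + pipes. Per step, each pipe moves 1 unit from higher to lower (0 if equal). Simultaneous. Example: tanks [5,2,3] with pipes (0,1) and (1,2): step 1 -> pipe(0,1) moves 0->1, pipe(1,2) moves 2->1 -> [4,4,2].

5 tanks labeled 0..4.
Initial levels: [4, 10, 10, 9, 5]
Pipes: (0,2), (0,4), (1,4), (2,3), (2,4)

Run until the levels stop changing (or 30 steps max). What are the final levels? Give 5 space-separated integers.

Answer: 7 7 6 9 9

Derivation:
Step 1: flows [2->0,4->0,1->4,2->3,2->4] -> levels [6 9 7 10 6]
Step 2: flows [2->0,0=4,1->4,3->2,2->4] -> levels [7 8 6 9 8]
Step 3: flows [0->2,4->0,1=4,3->2,4->2] -> levels [7 8 9 8 6]
Step 4: flows [2->0,0->4,1->4,2->3,2->4] -> levels [7 7 6 9 9]
Step 5: flows [0->2,4->0,4->1,3->2,4->2] -> levels [7 8 9 8 6]
  -> period-2 cycle: step 5 state = step 3 state; never stabilizes
  -> state at step 30: (30-3) mod 2 = 1, same as step 4 -> [7 7 6 9 9]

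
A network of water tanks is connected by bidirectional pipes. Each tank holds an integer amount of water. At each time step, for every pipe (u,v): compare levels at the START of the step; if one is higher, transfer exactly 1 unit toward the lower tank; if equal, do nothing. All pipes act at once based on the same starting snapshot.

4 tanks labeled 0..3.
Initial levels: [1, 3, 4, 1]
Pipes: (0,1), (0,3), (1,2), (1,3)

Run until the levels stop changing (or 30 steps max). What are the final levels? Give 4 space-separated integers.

Answer: 2 3 2 2

Derivation:
Step 1: flows [1->0,0=3,2->1,1->3] -> levels [2 2 3 2]
Step 2: flows [0=1,0=3,2->1,1=3] -> levels [2 3 2 2]
Step 3: flows [1->0,0=3,1->2,1->3] -> levels [3 0 3 3]
Step 4: flows [0->1,0=3,2->1,3->1] -> levels [2 3 2 2]
  -> period-2 cycle: step 4 state = step 2 state; never stabilizes
  -> state at step 30: (30-2) mod 2 = 0, same as step 2 -> [2 3 2 2]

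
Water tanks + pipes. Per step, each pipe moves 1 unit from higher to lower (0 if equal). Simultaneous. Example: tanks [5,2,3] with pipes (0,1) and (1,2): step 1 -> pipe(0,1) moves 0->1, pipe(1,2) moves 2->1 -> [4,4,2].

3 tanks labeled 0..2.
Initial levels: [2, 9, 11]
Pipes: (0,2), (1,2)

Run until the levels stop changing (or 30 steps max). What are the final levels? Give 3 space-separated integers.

Step 1: flows [2->0,2->1] -> levels [3 10 9]
Step 2: flows [2->0,1->2] -> levels [4 9 9]
Step 3: flows [2->0,1=2] -> levels [5 9 8]
Step 4: flows [2->0,1->2] -> levels [6 8 8]
Step 5: flows [2->0,1=2] -> levels [7 8 7]
Step 6: flows [0=2,1->2] -> levels [7 7 8]
Step 7: flows [2->0,2->1] -> levels [8 8 6]
Step 8: flows [0->2,1->2] -> levels [7 7 8]
  -> period-2 cycle: step 8 state = step 6 state; never stabilizes
  -> state at step 30: (30-6) mod 2 = 0, same as step 6 -> [7 7 8]

Answer: 7 7 8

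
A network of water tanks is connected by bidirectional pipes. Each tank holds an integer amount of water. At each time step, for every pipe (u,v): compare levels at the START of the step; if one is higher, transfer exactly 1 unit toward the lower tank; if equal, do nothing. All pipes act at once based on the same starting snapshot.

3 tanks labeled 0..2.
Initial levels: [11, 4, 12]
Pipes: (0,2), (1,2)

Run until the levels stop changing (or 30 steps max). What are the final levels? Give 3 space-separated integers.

Step 1: flows [2->0,2->1] -> levels [12 5 10]
Step 2: flows [0->2,2->1] -> levels [11 6 10]
Step 3: flows [0->2,2->1] -> levels [10 7 10]
Step 4: flows [0=2,2->1] -> levels [10 8 9]
Step 5: flows [0->2,2->1] -> levels [9 9 9]
Step 6: flows [0=2,1=2] -> levels [9 9 9]
  -> stable (no change)

Answer: 9 9 9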